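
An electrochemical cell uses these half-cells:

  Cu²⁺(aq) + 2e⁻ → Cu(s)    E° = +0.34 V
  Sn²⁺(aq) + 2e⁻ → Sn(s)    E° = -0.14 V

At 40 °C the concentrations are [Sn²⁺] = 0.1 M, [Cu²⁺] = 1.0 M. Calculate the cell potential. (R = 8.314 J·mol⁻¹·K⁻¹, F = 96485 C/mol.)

0.511 V

The Cu²⁺/Cu couple has the higher reduction potential and acts as the cathode, so E°_cell = +0.34 − (-0.14) = 0.48 V.
Balancing electrons gives n = 2; the reaction quotient is Q = [Sn²⁺]/[Cu²⁺] = 0.100.
E = E° − (RT/nF) ln Q = 0.48 − (8.314×313)/(2×96485) × (-2.303) = 0.480 + 0.031 = 0.511 V.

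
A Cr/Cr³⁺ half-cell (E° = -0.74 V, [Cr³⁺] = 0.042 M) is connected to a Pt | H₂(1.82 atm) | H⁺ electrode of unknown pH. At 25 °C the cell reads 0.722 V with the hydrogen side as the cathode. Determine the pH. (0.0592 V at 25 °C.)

pH = 0.63

E°_cell = 0.74 V and n = 6.
log Q = n(E° − E)/0.0592 = 6×(0.74 − 0.722)/0.0592 = 1.824.
With Q = [Cr³⁺]^2·P(H₂)^3 / [H⁺]^6, solving for [H⁺] gives log[H⁺] = -0.633, so pH = 0.63.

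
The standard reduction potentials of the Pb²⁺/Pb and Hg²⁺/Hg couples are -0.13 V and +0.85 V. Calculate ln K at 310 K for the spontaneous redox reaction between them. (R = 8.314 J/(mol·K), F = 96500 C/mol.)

E°_cell = +0.85 − (-0.13) = 0.98 V, with n = 2 electrons transferred.
At equilibrium E = 0, so the Nernst equation gives ln K = nFE°/RT = (2)(96500)(0.98)/((8.314)(310)) = 73.39.

ln K = 73.4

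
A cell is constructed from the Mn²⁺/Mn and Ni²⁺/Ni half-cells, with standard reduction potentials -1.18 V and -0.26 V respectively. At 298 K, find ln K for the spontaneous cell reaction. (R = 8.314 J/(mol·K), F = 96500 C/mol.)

E°_cell = -0.26 − (-1.18) = 0.92 V, with n = 2 electrons transferred.
At equilibrium E = 0, so the Nernst equation gives ln K = nFE°/RT = (2)(96500)(0.92)/((8.314)(298)) = 71.67.

ln K = 71.7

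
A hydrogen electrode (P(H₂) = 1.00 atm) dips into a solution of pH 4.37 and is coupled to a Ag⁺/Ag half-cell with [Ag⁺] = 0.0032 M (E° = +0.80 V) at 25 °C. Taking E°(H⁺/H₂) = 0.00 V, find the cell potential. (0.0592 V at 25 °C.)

0.91 V

The Ag⁺/Ag couple is the cathode, so E°_cell = 0.80 V; n = 2.
[H⁺] = 10^(−4.37) = 4.3 × 10^-5 M, and Q = [H⁺]^2 / ([Ag⁺]^2·P(H₂)) = 1.78 × 10^-4.
E = E° − (0.0592/2) log Q = 0.80 − (0.0592/2)(-3.750) = 0.911 V.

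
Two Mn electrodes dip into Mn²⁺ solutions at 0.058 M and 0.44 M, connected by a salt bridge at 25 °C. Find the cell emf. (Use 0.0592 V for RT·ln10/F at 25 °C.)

0.026 V

Both half-cells are Mn²⁺/Mn, so E°_cell = 0. The concentrated side is the cathode; the cell reaction moves Mn²⁺ from high to low concentration with n = 2.
Q = [Mn²⁺]_dilute/[Mn²⁺]_conc = 0.058/0.44 = 0.132.
E = 0 − (0.0592/2) log Q = −(0.0592/2)(-0.880) = 0.0260 V.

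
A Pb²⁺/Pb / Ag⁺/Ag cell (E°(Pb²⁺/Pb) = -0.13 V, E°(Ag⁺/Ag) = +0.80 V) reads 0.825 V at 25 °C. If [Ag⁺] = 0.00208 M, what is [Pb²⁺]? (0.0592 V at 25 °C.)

0.015 M

From the Nernst equation, log Q = n(E° − E)/0.0592 = 2(0.93 − 0.825)/0.0592 = 3.547, so Q = 3530.
With Q = [Pb²⁺]/[Ag⁺]^2 and the known concentrations, [Pb²⁺] in the numerator gives [Pb²⁺] = 0.015 M.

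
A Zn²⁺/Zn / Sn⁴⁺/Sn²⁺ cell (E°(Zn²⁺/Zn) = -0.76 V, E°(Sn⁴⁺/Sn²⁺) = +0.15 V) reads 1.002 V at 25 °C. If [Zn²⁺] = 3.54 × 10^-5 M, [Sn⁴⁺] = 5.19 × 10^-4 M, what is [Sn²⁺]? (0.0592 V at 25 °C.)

From the Nernst equation, log Q = n(E° − E)/0.0592 = 2(0.91 − 1.002)/0.0592 = -3.108, so Q = 7.8 × 10^-4.
With Q = [Zn²⁺]·[Sn²⁺]/[Sn⁴⁺] and the known concentrations, [Sn²⁺] in the numerator gives [Sn²⁺] = 0.011 M.

0.011 M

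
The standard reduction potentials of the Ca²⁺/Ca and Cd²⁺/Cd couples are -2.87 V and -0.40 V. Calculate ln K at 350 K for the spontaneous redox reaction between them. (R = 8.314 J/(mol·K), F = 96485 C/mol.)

ln K = 163.8

E°_cell = -0.40 − (-2.87) = 2.47 V, with n = 2 electrons transferred.
At equilibrium E = 0, so the Nernst equation gives ln K = nFE°/RT = (2)(96485)(2.47)/((8.314)(350)) = 163.80.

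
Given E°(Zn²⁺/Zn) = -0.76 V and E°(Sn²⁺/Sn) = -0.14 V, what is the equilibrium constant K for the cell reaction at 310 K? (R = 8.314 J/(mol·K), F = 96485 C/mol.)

E°_cell = -0.14 − (-0.76) = 0.62 V, with n = 2 electrons transferred.
At equilibrium E = 0, so the Nernst equation gives ln K = nFE°/RT = (2)(96485)(0.62)/((8.314)(310)) = 46.42.
K = e^46.42 = 1.4 × 10^20.

1.4 × 10^20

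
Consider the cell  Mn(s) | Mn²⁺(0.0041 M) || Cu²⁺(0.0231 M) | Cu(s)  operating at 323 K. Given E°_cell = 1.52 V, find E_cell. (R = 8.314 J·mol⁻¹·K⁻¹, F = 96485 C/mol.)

Balancing electrons gives n = 2; the reaction quotient is Q = [Mn²⁺]/[Cu²⁺] = 0.177.
E = E° − (RT/nF) ln Q = 1.52 − (8.314×323)/(2×96485) × (-1.729) = 1.520 + 0.024 = 1.544 V.

1.54 V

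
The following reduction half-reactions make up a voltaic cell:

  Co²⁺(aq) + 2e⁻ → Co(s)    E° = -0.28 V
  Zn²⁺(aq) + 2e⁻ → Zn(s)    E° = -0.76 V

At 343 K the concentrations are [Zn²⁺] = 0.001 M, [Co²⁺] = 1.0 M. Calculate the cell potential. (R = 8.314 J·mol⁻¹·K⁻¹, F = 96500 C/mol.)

The Co²⁺/Co couple has the higher reduction potential and acts as the cathode, so E°_cell = -0.28 − (-0.76) = 0.48 V.
Balancing electrons gives n = 2; the reaction quotient is Q = [Zn²⁺]/[Co²⁺] = 0.00100.
E = E° − (RT/nF) ln Q = 0.48 − (8.314×343)/(2×96500) × (-6.908) = 0.480 + 0.102 = 0.582 V.

0.582 V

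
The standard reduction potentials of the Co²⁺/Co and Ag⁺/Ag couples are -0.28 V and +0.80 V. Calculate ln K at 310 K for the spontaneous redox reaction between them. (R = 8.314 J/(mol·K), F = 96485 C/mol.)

ln K = 80.9

E°_cell = +0.80 − (-0.28) = 1.08 V, with n = 2 electrons transferred.
At equilibrium E = 0, so the Nernst equation gives ln K = nFE°/RT = (2)(96485)(1.08)/((8.314)(310)) = 80.86.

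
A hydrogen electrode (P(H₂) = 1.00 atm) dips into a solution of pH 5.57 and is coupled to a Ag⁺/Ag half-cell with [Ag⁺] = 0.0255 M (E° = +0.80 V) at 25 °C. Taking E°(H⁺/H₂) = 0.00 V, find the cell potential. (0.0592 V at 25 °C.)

The Ag⁺/Ag couple is the cathode, so E°_cell = 0.80 V; n = 2.
[H⁺] = 10^(−5.57) = 2.7 × 10^-6 M, and Q = [H⁺]^2 / ([Ag⁺]^2·P(H₂)) = 1.11 × 10^-8.
E = E° − (0.0592/2) log Q = 0.80 − (0.0592/2)(-7.953) = 1.035 V.

1.04 V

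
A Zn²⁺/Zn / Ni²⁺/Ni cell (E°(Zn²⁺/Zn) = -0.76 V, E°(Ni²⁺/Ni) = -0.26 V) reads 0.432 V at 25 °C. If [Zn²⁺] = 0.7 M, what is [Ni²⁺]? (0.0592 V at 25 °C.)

From the Nernst equation, log Q = n(E° − E)/0.0592 = 2(0.50 − 0.432)/0.0592 = 2.297, so Q = 198.
With Q = [Zn²⁺]/[Ni²⁺] and the known concentrations, [Ni²⁺] in the denominator gives [Ni²⁺] = 0.0035 M.

0.0035 M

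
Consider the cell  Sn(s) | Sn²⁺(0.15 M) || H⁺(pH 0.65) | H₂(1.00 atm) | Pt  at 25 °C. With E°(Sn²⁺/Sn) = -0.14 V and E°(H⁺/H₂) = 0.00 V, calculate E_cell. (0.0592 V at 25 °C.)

The hydrogen couple is the cathode, so E°_cell = 0.14 V; n = 2.
[H⁺] = 10^(−0.65) = 0.22 M, and Q = [Sn²⁺]·P(H₂) / [H⁺]^2 = 2.99.
E = E° − (0.0592/2) log Q = 0.14 − (0.0592/2)(0.476) = 0.126 V.

0.13 V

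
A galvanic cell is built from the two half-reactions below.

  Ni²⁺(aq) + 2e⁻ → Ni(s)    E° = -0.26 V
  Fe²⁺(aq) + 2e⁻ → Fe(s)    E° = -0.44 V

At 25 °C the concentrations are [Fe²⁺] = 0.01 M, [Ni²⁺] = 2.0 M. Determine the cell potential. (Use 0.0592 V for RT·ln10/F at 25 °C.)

0.248 V

The Ni²⁺/Ni couple has the higher reduction potential and acts as the cathode, so E°_cell = -0.26 − (-0.44) = 0.18 V.
Balancing electrons gives n = 2; the reaction quotient is Q = [Fe²⁺]/[Ni²⁺] = 0.00500.
At 25 °C, E = E° − (0.0592/n) log Q = 0.18 − (0.0592/2)(-2.301) = 0.180 + 0.068 = 0.248 V.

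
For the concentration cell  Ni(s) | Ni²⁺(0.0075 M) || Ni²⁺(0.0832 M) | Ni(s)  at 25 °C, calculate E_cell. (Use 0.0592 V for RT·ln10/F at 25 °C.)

Both half-cells are Ni²⁺/Ni, so E°_cell = 0. The concentrated side is the cathode; the cell reaction moves Ni²⁺ from high to low concentration with n = 2.
Q = [Ni²⁺]_dilute/[Ni²⁺]_conc = 0.0075/0.0832 = 0.0901.
E = 0 − (0.0592/2) log Q = −(0.0592/2)(-1.045) = 0.0309 V.

0.031 V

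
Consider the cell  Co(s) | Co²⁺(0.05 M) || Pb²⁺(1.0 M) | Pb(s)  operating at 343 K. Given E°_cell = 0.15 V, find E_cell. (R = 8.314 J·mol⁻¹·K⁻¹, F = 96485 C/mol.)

0.194 V

Balancing electrons gives n = 2; the reaction quotient is Q = [Co²⁺]/[Pb²⁺] = 0.0500.
E = E° − (RT/nF) ln Q = 0.15 − (8.314×343)/(2×96485) × (-2.996) = 0.150 + 0.044 = 0.194 V.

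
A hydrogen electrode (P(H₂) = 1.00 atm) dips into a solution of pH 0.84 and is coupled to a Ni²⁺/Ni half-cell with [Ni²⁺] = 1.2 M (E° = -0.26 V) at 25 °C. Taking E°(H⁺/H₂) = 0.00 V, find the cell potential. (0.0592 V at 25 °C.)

0.21 V

The hydrogen couple is the cathode, so E°_cell = 0.26 V; n = 2.
[H⁺] = 10^(−0.84) = 0.14 M, and Q = [Ni²⁺]·P(H₂) / [H⁺]^2 = 57.4.
E = E° − (0.0592/2) log Q = 0.26 − (0.0592/2)(1.759) = 0.208 V.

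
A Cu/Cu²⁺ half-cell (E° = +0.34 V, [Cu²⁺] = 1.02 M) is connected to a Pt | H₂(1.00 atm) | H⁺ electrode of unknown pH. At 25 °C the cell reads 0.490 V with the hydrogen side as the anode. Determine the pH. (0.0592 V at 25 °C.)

pH = 2.53

E°_cell = 0.34 V and n = 2.
log Q = n(E° − E)/0.0592 = 2×(0.34 − 0.490)/0.0592 = -5.068.
With Q = [H⁺]^2 / ([Cu²⁺]·P(H₂)), solving for [H⁺] gives log[H⁺] = -2.529, so pH = 2.53.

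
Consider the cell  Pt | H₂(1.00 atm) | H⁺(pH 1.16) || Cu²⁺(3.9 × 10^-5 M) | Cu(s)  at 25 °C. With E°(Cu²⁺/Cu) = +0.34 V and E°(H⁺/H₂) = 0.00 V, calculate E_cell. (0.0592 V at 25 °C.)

0.28 V

The Cu²⁺/Cu couple is the cathode, so E°_cell = 0.34 V; n = 2.
[H⁺] = 10^(−1.16) = 0.069 M, and Q = [H⁺]^2 / ([Cu²⁺]·P(H₂)) = 123.
E = E° − (0.0592/2) log Q = 0.34 − (0.0592/2)(2.089) = 0.278 V.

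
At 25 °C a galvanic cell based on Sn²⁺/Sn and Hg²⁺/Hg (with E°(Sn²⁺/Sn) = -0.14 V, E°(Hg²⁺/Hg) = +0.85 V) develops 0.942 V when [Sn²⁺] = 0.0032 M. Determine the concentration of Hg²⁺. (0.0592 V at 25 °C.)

7.6 × 10^-5 M

From the Nernst equation, log Q = n(E° − E)/0.0592 = 2(0.99 − 0.942)/0.0592 = 1.622, so Q = 41.8.
With Q = [Sn²⁺]/[Hg²⁺] and the known concentrations, [Hg²⁺] in the denominator gives [Hg²⁺] = 7.6 × 10^-5 M.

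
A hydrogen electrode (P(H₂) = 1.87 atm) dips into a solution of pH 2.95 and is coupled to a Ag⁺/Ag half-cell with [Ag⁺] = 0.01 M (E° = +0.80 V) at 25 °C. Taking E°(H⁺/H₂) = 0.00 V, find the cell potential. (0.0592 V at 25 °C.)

0.86 V

The Ag⁺/Ag couple is the cathode, so E°_cell = 0.80 V; n = 2.
[H⁺] = 10^(−2.95) = 0.0011 M, and Q = [H⁺]^2 / ([Ag⁺]^2·P(H₂)) = 0.00673.
E = E° − (0.0592/2) log Q = 0.80 − (0.0592/2)(-2.172) = 0.864 V.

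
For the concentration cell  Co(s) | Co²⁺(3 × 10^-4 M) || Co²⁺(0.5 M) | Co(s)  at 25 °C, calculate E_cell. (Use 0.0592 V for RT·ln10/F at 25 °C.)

Both half-cells are Co²⁺/Co, so E°_cell = 0. The concentrated side is the cathode; the cell reaction moves Co²⁺ from high to low concentration with n = 2.
Q = [Co²⁺]_dilute/[Co²⁺]_conc = 3 × 10^-4/0.5 = 6 × 10^-4.
E = 0 − (0.0592/2) log Q = −(0.0592/2)(-3.222) = 0.0954 V.

0.095 V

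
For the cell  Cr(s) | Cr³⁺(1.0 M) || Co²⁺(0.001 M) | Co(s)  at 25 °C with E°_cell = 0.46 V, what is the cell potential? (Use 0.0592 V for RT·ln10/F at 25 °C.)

Balancing electrons gives n = 6; the reaction quotient is Q = [Cr³⁺]^2/[Co²⁺]^3 = 1 × 10^9.
At 25 °C, E = E° − (0.0592/n) log Q = 0.46 − (0.0592/6)(9.000) = 0.460 − 0.089 = 0.371 V.

0.371 V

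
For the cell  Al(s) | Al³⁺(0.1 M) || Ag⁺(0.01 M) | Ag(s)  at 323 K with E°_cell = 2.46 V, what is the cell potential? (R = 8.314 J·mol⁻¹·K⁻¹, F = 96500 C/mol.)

2.35 V

Balancing electrons gives n = 3; the reaction quotient is Q = [Al³⁺]/[Ag⁺]^3 = 1 × 10^5.
E = E° − (RT/nF) ln Q = 2.46 − (8.314×323)/(3×96500) × (11.513) = 2.460 − 0.107 = 2.353 V.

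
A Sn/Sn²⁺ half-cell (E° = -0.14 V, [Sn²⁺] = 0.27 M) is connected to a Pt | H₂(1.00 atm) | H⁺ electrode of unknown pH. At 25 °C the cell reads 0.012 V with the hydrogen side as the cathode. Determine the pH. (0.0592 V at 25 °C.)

E°_cell = 0.14 V and n = 2.
log Q = n(E° − E)/0.0592 = 2×(0.14 − 0.012)/0.0592 = 4.324.
With Q = [Sn²⁺]·P(H₂) / [H⁺]^2, solving for [H⁺] gives log[H⁺] = -2.446, so pH = 2.45.

pH = 2.45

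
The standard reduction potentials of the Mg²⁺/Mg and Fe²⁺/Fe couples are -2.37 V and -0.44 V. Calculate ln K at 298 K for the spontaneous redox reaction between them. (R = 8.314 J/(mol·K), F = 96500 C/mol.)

E°_cell = -0.44 − (-2.37) = 1.93 V, with n = 2 electrons transferred.
At equilibrium E = 0, so the Nernst equation gives ln K = nFE°/RT = (2)(96500)(1.93)/((8.314)(298)) = 150.34.

ln K = 150.3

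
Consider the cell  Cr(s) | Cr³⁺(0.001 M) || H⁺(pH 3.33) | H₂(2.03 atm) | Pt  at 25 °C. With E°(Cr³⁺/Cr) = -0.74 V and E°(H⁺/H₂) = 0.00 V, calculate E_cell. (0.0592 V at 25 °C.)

The hydrogen couple is the cathode, so E°_cell = 0.74 V; n = 6.
[H⁺] = 10^(−3.33) = 4.7 × 10^-4 M, and Q = [Cr³⁺]^2·P(H₂)^3 / [H⁺]^6 = 7.99 × 10^14.
E = E° − (0.0592/6) log Q = 0.74 − (0.0592/6)(14.902) = 0.593 V.

0.59 V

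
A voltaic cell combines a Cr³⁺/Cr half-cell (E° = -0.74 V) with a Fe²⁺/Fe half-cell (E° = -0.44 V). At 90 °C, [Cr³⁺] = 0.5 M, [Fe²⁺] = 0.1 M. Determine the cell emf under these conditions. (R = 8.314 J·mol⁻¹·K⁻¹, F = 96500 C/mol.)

The Fe²⁺/Fe couple has the higher reduction potential and acts as the cathode, so E°_cell = -0.44 − (-0.74) = 0.30 V.
Balancing electrons gives n = 6; the reaction quotient is Q = [Cr³⁺]^2/[Fe²⁺]^3 = 250.
E = E° − (RT/nF) ln Q = 0.30 − (8.314×363)/(6×96500) × (5.521) = 0.300 − 0.029 = 0.271 V.

0.271 V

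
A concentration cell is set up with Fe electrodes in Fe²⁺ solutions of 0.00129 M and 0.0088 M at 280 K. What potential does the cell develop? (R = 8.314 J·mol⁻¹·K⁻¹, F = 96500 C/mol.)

Both half-cells are Fe²⁺/Fe, so E°_cell = 0. The concentrated side is the cathode; the cell reaction moves Fe²⁺ from high to low concentration with n = 2.
Q = [Fe²⁺]_dilute/[Fe²⁺]_conc = 0.00129/0.0088 = 0.147.
E = 0 − (RT/nF) ln Q = −((8.314×280)/(2×96500))(-1.920) = 0.0232 V.

0.023 V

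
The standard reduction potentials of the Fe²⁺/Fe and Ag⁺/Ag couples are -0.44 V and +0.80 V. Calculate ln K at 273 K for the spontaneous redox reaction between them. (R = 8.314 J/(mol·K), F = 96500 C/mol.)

ln K = 105.4

E°_cell = +0.80 − (-0.44) = 1.24 V, with n = 2 electrons transferred.
At equilibrium E = 0, so the Nernst equation gives ln K = nFE°/RT = (2)(96500)(1.24)/((8.314)(273)) = 105.44.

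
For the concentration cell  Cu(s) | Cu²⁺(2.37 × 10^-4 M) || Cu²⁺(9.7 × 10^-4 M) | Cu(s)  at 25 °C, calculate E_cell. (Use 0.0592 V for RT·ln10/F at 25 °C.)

Both half-cells are Cu²⁺/Cu, so E°_cell = 0. The concentrated side is the cathode; the cell reaction moves Cu²⁺ from high to low concentration with n = 2.
Q = [Cu²⁺]_dilute/[Cu²⁺]_conc = 2.37 × 10^-4/9.7 × 10^-4 = 0.244.
E = 0 − (0.0592/2) log Q = −(0.0592/2)(-0.612) = 0.0181 V.

0.018 V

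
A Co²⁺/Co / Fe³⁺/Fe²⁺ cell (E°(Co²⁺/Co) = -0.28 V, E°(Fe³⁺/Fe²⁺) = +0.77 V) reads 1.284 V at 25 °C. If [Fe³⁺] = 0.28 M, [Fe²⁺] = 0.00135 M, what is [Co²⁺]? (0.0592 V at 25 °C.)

From the Nernst equation, log Q = n(E° − E)/0.0592 = 2(1.05 − 1.284)/0.0592 = -7.905, so Q = 1.24 × 10^-8.
With Q = [Co²⁺]·[Fe²⁺]^2/[Fe³⁺]^2 and the known concentrations, [Co²⁺] in the numerator gives [Co²⁺] = 5.3 × 10^-4 M.

5.3 × 10^-4 M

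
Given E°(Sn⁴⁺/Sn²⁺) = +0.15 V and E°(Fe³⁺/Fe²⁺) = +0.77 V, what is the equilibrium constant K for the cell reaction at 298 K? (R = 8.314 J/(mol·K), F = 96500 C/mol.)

9.4 × 10^20

E°_cell = +0.77 − (+0.15) = 0.62 V, with n = 2 electrons transferred.
At equilibrium E = 0, so the Nernst equation gives ln K = nFE°/RT = (2)(96500)(0.62)/((8.314)(298)) = 48.30.
K = e^48.30 = 9.4 × 10^20.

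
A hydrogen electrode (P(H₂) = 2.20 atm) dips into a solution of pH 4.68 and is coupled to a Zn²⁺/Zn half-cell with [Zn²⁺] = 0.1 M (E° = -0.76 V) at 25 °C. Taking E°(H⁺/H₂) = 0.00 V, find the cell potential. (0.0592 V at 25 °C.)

0.50 V

The hydrogen couple is the cathode, so E°_cell = 0.76 V; n = 2.
[H⁺] = 10^(−4.68) = 2.1 × 10^-5 M, and Q = [Zn²⁺]·P(H₂) / [H⁺]^2 = 5.04 × 10^8.
E = E° − (0.0592/2) log Q = 0.76 − (0.0592/2)(8.702) = 0.502 V.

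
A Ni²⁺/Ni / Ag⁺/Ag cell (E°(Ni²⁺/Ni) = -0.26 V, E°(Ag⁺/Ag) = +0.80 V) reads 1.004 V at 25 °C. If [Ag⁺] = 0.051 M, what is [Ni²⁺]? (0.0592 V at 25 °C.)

0.2 M

From the Nernst equation, log Q = n(E° − E)/0.0592 = 2(1.06 − 1.004)/0.0592 = 1.892, so Q = 78.0.
With Q = [Ni²⁺]/[Ag⁺]^2 and the known concentrations, [Ni²⁺] in the numerator gives [Ni²⁺] = 0.2 M.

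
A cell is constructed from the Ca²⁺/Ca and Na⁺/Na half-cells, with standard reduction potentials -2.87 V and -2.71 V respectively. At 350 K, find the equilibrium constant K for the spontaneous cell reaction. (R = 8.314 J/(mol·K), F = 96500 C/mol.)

4.1 × 10^4

E°_cell = -2.71 − (-2.87) = 0.16 V, with n = 2 electrons transferred.
At equilibrium E = 0, so the Nernst equation gives ln K = nFE°/RT = (2)(96500)(0.16)/((8.314)(350)) = 10.61.
K = e^10.61 = 4.1 × 10^4.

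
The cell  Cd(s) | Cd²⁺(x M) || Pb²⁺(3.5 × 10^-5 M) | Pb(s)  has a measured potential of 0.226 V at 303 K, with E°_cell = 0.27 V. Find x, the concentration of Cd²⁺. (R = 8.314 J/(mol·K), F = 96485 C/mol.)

0.001 M

From the Nernst equation, ln Q = nF(E° − E)/RT = 2×96485×(0.27 − 0.226)/(8.314×303) = 3.370, so Q = 29.1.
With Q = [Cd²⁺]/[Pb²⁺] and the known concentrations, [Cd²⁺] in the numerator gives [Cd²⁺] = 0.001 M.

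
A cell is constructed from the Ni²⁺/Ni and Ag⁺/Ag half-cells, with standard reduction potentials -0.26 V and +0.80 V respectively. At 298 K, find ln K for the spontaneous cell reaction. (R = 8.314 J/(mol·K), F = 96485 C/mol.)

E°_cell = +0.80 − (-0.26) = 1.06 V, with n = 2 electrons transferred.
At equilibrium E = 0, so the Nernst equation gives ln K = nFE°/RT = (2)(96485)(1.06)/((8.314)(298)) = 82.56.

ln K = 82.6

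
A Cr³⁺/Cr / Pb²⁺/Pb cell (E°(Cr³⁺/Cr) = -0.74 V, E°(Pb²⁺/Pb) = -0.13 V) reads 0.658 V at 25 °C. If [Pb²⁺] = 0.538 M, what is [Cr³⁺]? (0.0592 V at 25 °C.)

From the Nernst equation, log Q = n(E° − E)/0.0592 = 6(0.61 − 0.658)/0.0592 = -4.865, so Q = 1.37 × 10^-5.
With Q = [Cr³⁺]^2/[Pb²⁺]^3 and the known concentrations, [Cr³⁺]^2 in the numerator gives [Cr³⁺] = 0.0015 M.

0.0015 M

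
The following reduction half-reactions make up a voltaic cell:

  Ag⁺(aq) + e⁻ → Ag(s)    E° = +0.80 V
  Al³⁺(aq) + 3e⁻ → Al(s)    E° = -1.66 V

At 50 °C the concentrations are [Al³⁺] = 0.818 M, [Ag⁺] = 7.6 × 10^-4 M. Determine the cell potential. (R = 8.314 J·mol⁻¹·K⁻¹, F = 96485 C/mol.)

2.26 V

The Ag⁺/Ag couple has the higher reduction potential and acts as the cathode, so E°_cell = +0.80 − (-1.66) = 2.46 V.
Balancing electrons gives n = 3; the reaction quotient is Q = [Al³⁺]/[Ag⁺]^3 = 1.86 × 10^9.
E = E° − (RT/nF) ln Q = 2.46 − (8.314×323)/(3×96485) × (21.346) = 2.460 − 0.198 = 2.262 V.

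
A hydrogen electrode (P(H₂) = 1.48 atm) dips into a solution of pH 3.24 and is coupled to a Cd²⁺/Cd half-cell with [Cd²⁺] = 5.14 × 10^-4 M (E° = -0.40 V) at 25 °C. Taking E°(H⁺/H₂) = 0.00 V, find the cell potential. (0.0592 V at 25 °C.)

0.30 V

The hydrogen couple is the cathode, so E°_cell = 0.40 V; n = 2.
[H⁺] = 10^(−3.24) = 5.8 × 10^-4 M, and Q = [Cd²⁺]·P(H₂) / [H⁺]^2 = 2300.
E = E° − (0.0592/2) log Q = 0.40 − (0.0592/2)(3.361) = 0.301 V.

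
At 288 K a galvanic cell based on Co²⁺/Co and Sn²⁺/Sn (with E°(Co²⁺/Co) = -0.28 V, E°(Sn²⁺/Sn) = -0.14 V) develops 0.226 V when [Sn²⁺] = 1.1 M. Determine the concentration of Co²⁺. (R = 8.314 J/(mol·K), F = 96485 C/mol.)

0.0011 M

From the Nernst equation, ln Q = nF(E° − E)/RT = 2×96485×(0.14 − 0.226)/(8.314×288) = -6.931, so Q = 9.77 × 10^-4.
With Q = [Co²⁺]/[Sn²⁺] and the known concentrations, [Co²⁺] in the numerator gives [Co²⁺] = 0.0011 M.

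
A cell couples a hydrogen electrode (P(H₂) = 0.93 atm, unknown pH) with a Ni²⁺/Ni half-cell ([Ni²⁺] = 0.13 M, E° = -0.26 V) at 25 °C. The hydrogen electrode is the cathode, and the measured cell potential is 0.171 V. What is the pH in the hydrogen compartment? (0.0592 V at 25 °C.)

E°_cell = 0.26 V and n = 2.
log Q = n(E° − E)/0.0592 = 2×(0.26 − 0.171)/0.0592 = 3.007.
With Q = [Ni²⁺]·P(H₂) / [H⁺]^2, solving for [H⁺] gives log[H⁺] = -1.962, so pH = 1.96.

pH = 1.96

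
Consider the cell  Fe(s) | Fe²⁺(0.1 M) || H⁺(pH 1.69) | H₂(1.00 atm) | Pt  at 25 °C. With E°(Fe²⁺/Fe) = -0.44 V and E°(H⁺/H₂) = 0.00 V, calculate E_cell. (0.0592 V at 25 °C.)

The hydrogen couple is the cathode, so E°_cell = 0.44 V; n = 2.
[H⁺] = 10^(−1.69) = 0.020 M, and Q = [Fe²⁺]·P(H₂) / [H⁺]^2 = 240.
E = E° − (0.0592/2) log Q = 0.44 − (0.0592/2)(2.380) = 0.370 V.

0.37 V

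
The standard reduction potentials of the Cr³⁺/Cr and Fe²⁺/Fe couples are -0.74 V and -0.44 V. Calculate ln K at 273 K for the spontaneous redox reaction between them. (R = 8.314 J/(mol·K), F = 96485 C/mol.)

E°_cell = -0.44 − (-0.74) = 0.30 V, with n = 6 electrons transferred.
At equilibrium E = 0, so the Nernst equation gives ln K = nFE°/RT = (6)(96485)(0.30)/((8.314)(273)) = 76.52.

ln K = 76.5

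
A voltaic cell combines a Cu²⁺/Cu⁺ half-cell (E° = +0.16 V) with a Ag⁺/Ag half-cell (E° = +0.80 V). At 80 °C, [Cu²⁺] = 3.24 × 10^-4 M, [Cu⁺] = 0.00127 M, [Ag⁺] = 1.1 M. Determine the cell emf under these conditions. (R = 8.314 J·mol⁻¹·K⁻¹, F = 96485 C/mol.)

The Ag⁺/Ag couple has the higher reduction potential and acts as the cathode, so E°_cell = +0.80 − (+0.16) = 0.64 V.
Balancing electrons gives n = 1; the reaction quotient is Q = [Cu²⁺]/([Cu⁺]·[Ag⁺]) = 0.232.
E = E° − (RT/nF) ln Q = 0.64 − (8.314×353)/(1×96485) × (-1.461) = 0.640 + 0.044 = 0.684 V.

0.684 V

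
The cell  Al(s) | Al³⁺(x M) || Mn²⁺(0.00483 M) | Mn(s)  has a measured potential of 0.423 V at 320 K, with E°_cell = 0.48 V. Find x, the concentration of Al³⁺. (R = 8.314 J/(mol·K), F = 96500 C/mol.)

From the Nernst equation, ln Q = nF(E° − E)/RT = 6×96500×(0.48 − 0.423)/(8.314×320) = 12.405, so Q = 2.44 × 10^5.
With Q = [Al³⁺]^2/[Mn²⁺]^3 and the known concentrations, [Al³⁺]^2 in the numerator gives [Al³⁺] = 0.17 M.

0.17 M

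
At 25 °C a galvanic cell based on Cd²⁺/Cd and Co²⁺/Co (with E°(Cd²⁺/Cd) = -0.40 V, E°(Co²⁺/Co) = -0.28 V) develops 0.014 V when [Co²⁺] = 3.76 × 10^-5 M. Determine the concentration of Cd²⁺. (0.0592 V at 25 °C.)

0.14 M

From the Nernst equation, log Q = n(E° − E)/0.0592 = 2(0.12 − 0.014)/0.0592 = 3.581, so Q = 3810.
With Q = [Cd²⁺]/[Co²⁺] and the known concentrations, [Cd²⁺] in the numerator gives [Cd²⁺] = 0.14 M.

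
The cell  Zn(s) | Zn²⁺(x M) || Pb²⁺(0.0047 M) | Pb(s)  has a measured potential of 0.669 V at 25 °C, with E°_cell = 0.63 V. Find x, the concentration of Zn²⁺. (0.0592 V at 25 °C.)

2.3 × 10^-4 M

From the Nernst equation, log Q = n(E° − E)/0.0592 = 2(0.63 − 0.669)/0.0592 = -1.318, so Q = 0.0481.
With Q = [Zn²⁺]/[Pb²⁺] and the known concentrations, [Zn²⁺] in the numerator gives [Zn²⁺] = 2.3 × 10^-4 M.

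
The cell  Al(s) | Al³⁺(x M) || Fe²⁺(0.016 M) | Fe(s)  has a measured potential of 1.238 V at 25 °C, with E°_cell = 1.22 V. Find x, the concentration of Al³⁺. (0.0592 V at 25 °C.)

From the Nernst equation, log Q = n(E° − E)/0.0592 = 6(1.22 − 1.238)/0.0592 = -1.824, so Q = 0.0150.
With Q = [Al³⁺]^2/[Fe²⁺]^3 and the known concentrations, [Al³⁺]^2 in the numerator gives [Al³⁺] = 2.5 × 10^-4 M.

2.5 × 10^-4 M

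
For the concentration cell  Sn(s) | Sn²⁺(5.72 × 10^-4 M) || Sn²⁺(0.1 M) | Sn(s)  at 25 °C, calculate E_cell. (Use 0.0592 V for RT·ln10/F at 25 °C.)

0.066 V

Both half-cells are Sn²⁺/Sn, so E°_cell = 0. The concentrated side is the cathode; the cell reaction moves Sn²⁺ from high to low concentration with n = 2.
Q = [Sn²⁺]_dilute/[Sn²⁺]_conc = 5.72 × 10^-4/0.1 = 0.00572.
E = 0 − (0.0592/2) log Q = −(0.0592/2)(-2.243) = 0.0664 V.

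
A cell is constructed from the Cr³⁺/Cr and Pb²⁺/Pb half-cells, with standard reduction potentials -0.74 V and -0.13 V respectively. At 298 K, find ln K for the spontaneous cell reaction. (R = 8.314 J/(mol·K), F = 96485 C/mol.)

E°_cell = -0.13 − (-0.74) = 0.61 V, with n = 6 electrons transferred.
At equilibrium E = 0, so the Nernst equation gives ln K = nFE°/RT = (6)(96485)(0.61)/((8.314)(298)) = 142.53.

ln K = 142.5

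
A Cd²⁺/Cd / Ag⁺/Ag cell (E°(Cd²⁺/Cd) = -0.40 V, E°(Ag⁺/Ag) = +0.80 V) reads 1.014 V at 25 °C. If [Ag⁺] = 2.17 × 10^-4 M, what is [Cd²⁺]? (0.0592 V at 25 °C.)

From the Nernst equation, log Q = n(E° − E)/0.0592 = 2(1.20 − 1.014)/0.0592 = 6.284, so Q = 1.92 × 10^6.
With Q = [Cd²⁺]/[Ag⁺]^2 and the known concentrations, [Cd²⁺] in the numerator gives [Cd²⁺] = 0.091 M.

0.091 M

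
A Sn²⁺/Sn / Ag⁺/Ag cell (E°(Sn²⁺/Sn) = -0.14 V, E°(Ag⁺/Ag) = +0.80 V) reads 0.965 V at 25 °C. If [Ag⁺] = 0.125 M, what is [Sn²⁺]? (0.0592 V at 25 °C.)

From the Nernst equation, log Q = n(E° − E)/0.0592 = 2(0.94 − 0.965)/0.0592 = -0.845, so Q = 0.143.
With Q = [Sn²⁺]/[Ag⁺]^2 and the known concentrations, [Sn²⁺] in the numerator gives [Sn²⁺] = 0.0022 M.

0.0022 M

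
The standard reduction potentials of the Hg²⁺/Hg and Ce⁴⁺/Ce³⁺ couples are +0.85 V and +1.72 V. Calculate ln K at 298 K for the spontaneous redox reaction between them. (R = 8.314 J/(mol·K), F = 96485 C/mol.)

ln K = 67.8

E°_cell = +1.72 − (+0.85) = 0.87 V, with n = 2 electrons transferred.
At equilibrium E = 0, so the Nernst equation gives ln K = nFE°/RT = (2)(96485)(0.87)/((8.314)(298)) = 67.76.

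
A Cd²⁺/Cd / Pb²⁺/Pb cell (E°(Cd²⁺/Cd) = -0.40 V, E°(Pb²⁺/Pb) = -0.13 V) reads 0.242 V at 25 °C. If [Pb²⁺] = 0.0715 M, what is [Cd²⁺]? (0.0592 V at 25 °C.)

0.63 M

From the Nernst equation, log Q = n(E° − E)/0.0592 = 2(0.27 − 0.242)/0.0592 = 0.946, so Q = 8.83.
With Q = [Cd²⁺]/[Pb²⁺] and the known concentrations, [Cd²⁺] in the numerator gives [Cd²⁺] = 0.63 M.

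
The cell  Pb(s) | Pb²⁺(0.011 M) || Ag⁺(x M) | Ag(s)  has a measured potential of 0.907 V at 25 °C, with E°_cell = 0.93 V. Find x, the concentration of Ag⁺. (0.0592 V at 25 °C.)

From the Nernst equation, log Q = n(E° − E)/0.0592 = 2(0.93 − 0.907)/0.0592 = 0.777, so Q = 5.98.
With Q = [Pb²⁺]/[Ag⁺]^2 and the known concentrations, [Ag⁺]^2 in the denominator gives [Ag⁺] = 0.043 M.

0.043 M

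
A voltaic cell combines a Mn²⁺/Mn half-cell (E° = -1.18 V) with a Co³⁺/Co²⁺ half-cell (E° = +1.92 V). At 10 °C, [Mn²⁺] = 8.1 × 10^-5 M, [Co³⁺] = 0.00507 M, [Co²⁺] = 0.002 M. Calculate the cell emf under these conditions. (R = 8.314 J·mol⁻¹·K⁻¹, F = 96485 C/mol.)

The Co³⁺/Co²⁺ couple has the higher reduction potential and acts as the cathode, so E°_cell = +1.92 − (-1.18) = 3.10 V.
Balancing electrons gives n = 2; the reaction quotient is Q = [Mn²⁺]·[Co²⁺]^2/[Co³⁺]^2 = 1.26 × 10^-5.
E = E° − (RT/nF) ln Q = 3.10 − (8.314×283)/(2×96485) × (-11.281) = 3.100 + 0.138 = 3.238 V.

3.24 V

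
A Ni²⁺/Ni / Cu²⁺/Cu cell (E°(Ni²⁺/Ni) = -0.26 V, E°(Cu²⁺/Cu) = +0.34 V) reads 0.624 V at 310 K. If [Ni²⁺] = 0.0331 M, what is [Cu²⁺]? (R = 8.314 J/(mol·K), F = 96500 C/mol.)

From the Nernst equation, ln Q = nF(E° − E)/RT = 2×96500×(0.60 − 0.624)/(8.314×310) = -1.797, so Q = 0.166.
With Q = [Ni²⁺]/[Cu²⁺] and the known concentrations, [Cu²⁺] in the denominator gives [Cu²⁺] = 0.2 M.

0.2 M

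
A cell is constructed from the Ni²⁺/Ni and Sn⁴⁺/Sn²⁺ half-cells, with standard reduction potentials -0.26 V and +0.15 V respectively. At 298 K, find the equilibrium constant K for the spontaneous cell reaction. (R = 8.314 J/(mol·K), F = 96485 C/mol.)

7.4 × 10^13

E°_cell = +0.15 − (-0.26) = 0.41 V, with n = 2 electrons transferred.
At equilibrium E = 0, so the Nernst equation gives ln K = nFE°/RT = (2)(96485)(0.41)/((8.314)(298)) = 31.93.
K = e^31.93 = 7.4 × 10^13.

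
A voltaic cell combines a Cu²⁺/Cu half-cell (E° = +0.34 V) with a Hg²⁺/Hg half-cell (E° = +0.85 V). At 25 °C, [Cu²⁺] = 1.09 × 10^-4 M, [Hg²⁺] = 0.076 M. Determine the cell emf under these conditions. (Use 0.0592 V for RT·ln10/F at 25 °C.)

The Hg²⁺/Hg couple has the higher reduction potential and acts as the cathode, so E°_cell = +0.85 − (+0.34) = 0.51 V.
Balancing electrons gives n = 2; the reaction quotient is Q = [Cu²⁺]/[Hg²⁺] = 0.00143.
At 25 °C, E = E° − (0.0592/n) log Q = 0.51 − (0.0592/2)(-2.843) = 0.510 + 0.084 = 0.594 V.

0.594 V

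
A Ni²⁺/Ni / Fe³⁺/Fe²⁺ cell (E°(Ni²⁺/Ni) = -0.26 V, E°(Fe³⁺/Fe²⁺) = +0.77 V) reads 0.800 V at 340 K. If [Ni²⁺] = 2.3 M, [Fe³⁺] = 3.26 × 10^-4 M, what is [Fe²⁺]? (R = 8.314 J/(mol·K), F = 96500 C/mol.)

0.55 M

From the Nernst equation, ln Q = nF(E° − E)/RT = 2×96500×(1.03 − 0.800)/(8.314×340) = 15.703, so Q = 6.61 × 10^6.
With Q = [Ni²⁺]·[Fe²⁺]^2/[Fe³⁺]^2 and the known concentrations, [Fe²⁺]^2 in the numerator gives [Fe²⁺] = 0.55 M.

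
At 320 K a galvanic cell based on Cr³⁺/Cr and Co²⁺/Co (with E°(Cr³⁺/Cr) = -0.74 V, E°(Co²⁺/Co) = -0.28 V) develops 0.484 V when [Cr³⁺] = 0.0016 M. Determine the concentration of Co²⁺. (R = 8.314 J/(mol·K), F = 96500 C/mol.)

0.078 M

From the Nernst equation, ln Q = nF(E° − E)/RT = 6×96500×(0.46 − 0.484)/(8.314×320) = -5.223, so Q = 0.00539.
With Q = [Cr³⁺]^2/[Co²⁺]^3 and the known concentrations, [Co²⁺]^3 in the denominator gives [Co²⁺] = 0.078 M.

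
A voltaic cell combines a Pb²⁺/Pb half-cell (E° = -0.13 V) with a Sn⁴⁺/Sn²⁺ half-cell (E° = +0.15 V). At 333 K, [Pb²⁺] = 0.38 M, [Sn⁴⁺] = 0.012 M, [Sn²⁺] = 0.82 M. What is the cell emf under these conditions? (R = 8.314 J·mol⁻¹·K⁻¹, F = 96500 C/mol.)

0.233 V

The Sn⁴⁺/Sn²⁺ couple has the higher reduction potential and acts as the cathode, so E°_cell = +0.15 − (-0.13) = 0.28 V.
Balancing electrons gives n = 2; the reaction quotient is Q = [Pb²⁺]·[Sn²⁺]/[Sn⁴⁺] = 26.0.
E = E° − (RT/nF) ln Q = 0.28 − (8.314×333)/(2×96500) × (3.257) = 0.280 − 0.047 = 0.233 V.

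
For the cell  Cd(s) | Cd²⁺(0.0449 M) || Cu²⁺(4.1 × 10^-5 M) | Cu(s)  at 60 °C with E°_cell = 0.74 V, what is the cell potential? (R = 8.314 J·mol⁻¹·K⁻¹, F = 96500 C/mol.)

Balancing electrons gives n = 2; the reaction quotient is Q = [Cd²⁺]/[Cu²⁺] = 1100.
E = E° − (RT/nF) ln Q = 0.74 − (8.314×333)/(2×96500) × (6.999) = 0.740 − 0.100 = 0.640 V.

0.640 V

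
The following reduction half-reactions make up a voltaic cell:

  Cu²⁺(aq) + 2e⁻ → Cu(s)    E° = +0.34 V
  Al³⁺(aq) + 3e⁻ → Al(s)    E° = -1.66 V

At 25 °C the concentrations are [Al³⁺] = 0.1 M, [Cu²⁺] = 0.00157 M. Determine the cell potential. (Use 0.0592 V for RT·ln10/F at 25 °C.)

1.94 V

The Cu²⁺/Cu couple has the higher reduction potential and acts as the cathode, so E°_cell = +0.34 − (-1.66) = 2.00 V.
Balancing electrons gives n = 6; the reaction quotient is Q = [Al³⁺]^2/[Cu²⁺]^3 = 2.58 × 10^6.
At 25 °C, E = E° − (0.0592/n) log Q = 2.00 − (0.0592/6)(6.412) = 2.000 − 0.063 = 1.937 V.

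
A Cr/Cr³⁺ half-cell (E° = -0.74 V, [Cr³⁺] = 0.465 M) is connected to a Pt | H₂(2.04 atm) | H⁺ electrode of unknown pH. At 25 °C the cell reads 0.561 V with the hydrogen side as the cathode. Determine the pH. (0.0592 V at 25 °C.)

E°_cell = 0.74 V and n = 6.
log Q = n(E° − E)/0.0592 = 6×(0.74 − 0.561)/0.0592 = 18.142.
With Q = [Cr³⁺]^2·P(H₂)^3 / [H⁺]^6, solving for [H⁺] gives log[H⁺] = -2.980, so pH = 2.98.

pH = 2.98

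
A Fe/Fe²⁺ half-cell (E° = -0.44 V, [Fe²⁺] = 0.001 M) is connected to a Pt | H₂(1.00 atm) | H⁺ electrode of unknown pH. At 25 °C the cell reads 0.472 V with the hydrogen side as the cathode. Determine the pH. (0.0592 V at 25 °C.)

E°_cell = 0.44 V and n = 2.
log Q = n(E° − E)/0.0592 = 2×(0.44 − 0.472)/0.0592 = -1.081.
With Q = [Fe²⁺]·P(H₂) / [H⁺]^2, solving for [H⁺] gives log[H⁺] = -0.959, so pH = 0.96.

pH = 0.96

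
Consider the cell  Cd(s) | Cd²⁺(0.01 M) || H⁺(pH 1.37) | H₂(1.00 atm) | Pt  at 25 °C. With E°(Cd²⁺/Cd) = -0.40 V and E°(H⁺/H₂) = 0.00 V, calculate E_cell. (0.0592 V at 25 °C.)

The hydrogen couple is the cathode, so E°_cell = 0.40 V; n = 2.
[H⁺] = 10^(−1.37) = 0.043 M, and Q = [Cd²⁺]·P(H₂) / [H⁺]^2 = 5.50.
E = E° − (0.0592/2) log Q = 0.40 − (0.0592/2)(0.740) = 0.378 V.

0.38 V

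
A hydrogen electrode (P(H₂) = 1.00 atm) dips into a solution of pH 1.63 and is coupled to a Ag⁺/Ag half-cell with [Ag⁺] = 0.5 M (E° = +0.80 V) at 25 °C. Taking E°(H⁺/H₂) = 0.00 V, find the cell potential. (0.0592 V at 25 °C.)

0.88 V

The Ag⁺/Ag couple is the cathode, so E°_cell = 0.80 V; n = 2.
[H⁺] = 10^(−1.63) = 0.023 M, and Q = [H⁺]^2 / ([Ag⁺]^2·P(H₂)) = 0.00220.
E = E° − (0.0592/2) log Q = 0.80 − (0.0592/2)(-2.658) = 0.879 V.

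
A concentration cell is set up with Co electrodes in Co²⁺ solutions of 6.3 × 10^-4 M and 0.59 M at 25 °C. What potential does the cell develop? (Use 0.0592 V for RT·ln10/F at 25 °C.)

Both half-cells are Co²⁺/Co, so E°_cell = 0. The concentrated side is the cathode; the cell reaction moves Co²⁺ from high to low concentration with n = 2.
Q = [Co²⁺]_dilute/[Co²⁺]_conc = 6.3 × 10^-4/0.59 = 0.00107.
E = 0 − (0.0592/2) log Q = −(0.0592/2)(-2.972) = 0.0880 V.

0.088 V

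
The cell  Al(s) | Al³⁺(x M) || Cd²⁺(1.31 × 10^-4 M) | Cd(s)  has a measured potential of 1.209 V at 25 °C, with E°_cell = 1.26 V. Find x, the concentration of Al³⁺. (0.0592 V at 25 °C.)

From the Nernst equation, log Q = n(E° − E)/0.0592 = 6(1.26 − 1.209)/0.0592 = 5.169, so Q = 1.48 × 10^5.
With Q = [Al³⁺]^2/[Cd²⁺]^3 and the known concentrations, [Al³⁺]^2 in the numerator gives [Al³⁺] = 5.8 × 10^-4 M.

5.8 × 10^-4 M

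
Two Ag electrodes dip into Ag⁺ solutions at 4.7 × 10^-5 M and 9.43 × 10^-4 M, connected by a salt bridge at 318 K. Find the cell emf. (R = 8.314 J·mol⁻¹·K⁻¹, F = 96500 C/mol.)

0.082 V

Both half-cells are Ag⁺/Ag, so E°_cell = 0. The concentrated side is the cathode; the cell reaction moves Ag⁺ from high to low concentration with n = 1.
Q = [Ag⁺]_dilute/[Ag⁺]_conc = 4.7 × 10^-5/9.43 × 10^-4 = 0.0498.
E = 0 − (RT/nF) ln Q = −((8.314×318)/(1×96500))(-2.999) = 0.0822 V.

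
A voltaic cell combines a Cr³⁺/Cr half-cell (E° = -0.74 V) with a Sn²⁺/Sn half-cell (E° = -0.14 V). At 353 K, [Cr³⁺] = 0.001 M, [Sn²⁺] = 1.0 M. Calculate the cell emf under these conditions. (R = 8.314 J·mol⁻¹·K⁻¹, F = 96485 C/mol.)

0.670 V

The Sn²⁺/Sn couple has the higher reduction potential and acts as the cathode, so E°_cell = -0.14 − (-0.74) = 0.60 V.
Balancing electrons gives n = 6; the reaction quotient is Q = [Cr³⁺]^2/[Sn²⁺]^3 = 1 × 10^-6.
E = E° − (RT/nF) ln Q = 0.60 − (8.314×353)/(6×96485) × (-13.816) = 0.600 + 0.070 = 0.670 V.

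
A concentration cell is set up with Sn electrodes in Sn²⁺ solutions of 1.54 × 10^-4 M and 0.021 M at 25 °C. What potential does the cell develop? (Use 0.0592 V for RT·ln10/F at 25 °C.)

Both half-cells are Sn²⁺/Sn, so E°_cell = 0. The concentrated side is the cathode; the cell reaction moves Sn²⁺ from high to low concentration with n = 2.
Q = [Sn²⁺]_dilute/[Sn²⁺]_conc = 1.54 × 10^-4/0.021 = 0.00733.
E = 0 − (0.0592/2) log Q = −(0.0592/2)(-2.135) = 0.0632 V.

0.063 V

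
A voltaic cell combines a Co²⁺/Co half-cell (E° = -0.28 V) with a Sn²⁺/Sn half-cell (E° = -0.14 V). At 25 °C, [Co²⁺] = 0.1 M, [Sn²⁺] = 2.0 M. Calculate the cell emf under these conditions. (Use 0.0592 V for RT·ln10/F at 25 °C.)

The Sn²⁺/Sn couple has the higher reduction potential and acts as the cathode, so E°_cell = -0.14 − (-0.28) = 0.14 V.
Balancing electrons gives n = 2; the reaction quotient is Q = [Co²⁺]/[Sn²⁺] = 0.0500.
At 25 °C, E = E° − (0.0592/n) log Q = 0.14 − (0.0592/2)(-1.301) = 0.140 + 0.039 = 0.179 V.

0.179 V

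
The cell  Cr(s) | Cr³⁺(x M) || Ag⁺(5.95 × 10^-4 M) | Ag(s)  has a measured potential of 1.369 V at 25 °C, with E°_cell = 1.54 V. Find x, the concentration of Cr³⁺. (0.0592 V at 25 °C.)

0.098 M

From the Nernst equation, log Q = n(E° − E)/0.0592 = 3(1.54 − 1.369)/0.0592 = 8.666, so Q = 4.63 × 10^8.
With Q = [Cr³⁺]/[Ag⁺]^3 and the known concentrations, [Cr³⁺] in the numerator gives [Cr³⁺] = 0.098 M.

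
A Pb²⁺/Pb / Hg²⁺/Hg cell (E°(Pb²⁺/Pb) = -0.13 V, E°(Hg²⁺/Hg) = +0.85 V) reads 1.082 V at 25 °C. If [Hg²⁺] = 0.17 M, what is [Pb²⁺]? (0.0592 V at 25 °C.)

6.1 × 10^-5 M

From the Nernst equation, log Q = n(E° − E)/0.0592 = 2(0.98 − 1.082)/0.0592 = -3.446, so Q = 3.58 × 10^-4.
With Q = [Pb²⁺]/[Hg²⁺] and the known concentrations, [Pb²⁺] in the numerator gives [Pb²⁺] = 6.1 × 10^-5 M.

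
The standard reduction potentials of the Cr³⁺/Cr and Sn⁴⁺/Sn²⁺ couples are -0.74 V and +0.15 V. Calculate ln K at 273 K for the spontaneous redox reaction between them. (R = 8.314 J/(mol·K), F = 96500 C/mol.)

E°_cell = +0.15 − (-0.74) = 0.89 V, with n = 6 electrons transferred.
At equilibrium E = 0, so the Nernst equation gives ln K = nFE°/RT = (6)(96500)(0.89)/((8.314)(273)) = 227.04.

ln K = 227.0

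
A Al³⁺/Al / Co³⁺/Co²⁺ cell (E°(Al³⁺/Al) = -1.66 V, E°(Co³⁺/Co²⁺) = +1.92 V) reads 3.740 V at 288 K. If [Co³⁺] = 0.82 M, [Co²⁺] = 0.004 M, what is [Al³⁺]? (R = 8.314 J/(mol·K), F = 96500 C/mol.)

From the Nernst equation, ln Q = nF(E° − E)/RT = 3×96500×(3.58 − 3.740)/(8.314×288) = -19.345, so Q = 3.97 × 10^-9.
With Q = [Al³⁺]·[Co²⁺]^3/[Co³⁺]^3 and the known concentrations, [Al³⁺] in the numerator gives [Al³⁺] = 0.034 M.

0.034 M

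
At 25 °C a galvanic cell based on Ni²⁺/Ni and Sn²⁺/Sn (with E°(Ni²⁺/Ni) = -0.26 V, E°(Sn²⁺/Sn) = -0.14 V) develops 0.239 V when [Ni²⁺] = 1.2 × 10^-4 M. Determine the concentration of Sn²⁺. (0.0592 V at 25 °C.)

From the Nernst equation, log Q = n(E° − E)/0.0592 = 2(0.12 − 0.239)/0.0592 = -4.020, so Q = 9.54 × 10^-5.
With Q = [Ni²⁺]/[Sn²⁺] and the known concentrations, [Sn²⁺] in the denominator gives [Sn²⁺] = 1.3 M.

1.3 M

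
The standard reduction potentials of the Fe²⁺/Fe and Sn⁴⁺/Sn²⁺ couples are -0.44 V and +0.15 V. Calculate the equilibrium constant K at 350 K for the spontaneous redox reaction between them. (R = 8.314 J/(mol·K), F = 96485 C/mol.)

E°_cell = +0.15 − (-0.44) = 0.59 V, with n = 2 electrons transferred.
At equilibrium E = 0, so the Nernst equation gives ln K = nFE°/RT = (2)(96485)(0.59)/((8.314)(350)) = 39.13.
K = e^39.13 = 9.8 × 10^16.

9.8 × 10^16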